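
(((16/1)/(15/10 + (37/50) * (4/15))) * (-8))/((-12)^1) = 8000/1273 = 6.28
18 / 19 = 0.95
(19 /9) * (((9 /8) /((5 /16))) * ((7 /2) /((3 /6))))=266 /5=53.20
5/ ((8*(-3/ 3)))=-5/ 8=-0.62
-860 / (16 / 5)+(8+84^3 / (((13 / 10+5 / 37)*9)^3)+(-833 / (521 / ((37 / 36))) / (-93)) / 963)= 99990146498502568 / 6986031221448549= 14.31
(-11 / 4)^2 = 121 / 16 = 7.56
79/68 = 1.16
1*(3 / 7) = 3 / 7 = 0.43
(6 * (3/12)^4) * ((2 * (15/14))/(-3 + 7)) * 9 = 0.11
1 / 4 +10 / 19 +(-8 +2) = -397 / 76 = -5.22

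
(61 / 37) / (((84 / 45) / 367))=324.14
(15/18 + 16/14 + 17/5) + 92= 20449/210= 97.38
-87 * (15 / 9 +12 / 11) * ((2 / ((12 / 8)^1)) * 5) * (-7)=369460 / 33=11195.76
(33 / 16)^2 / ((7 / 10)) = 5445 / 896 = 6.08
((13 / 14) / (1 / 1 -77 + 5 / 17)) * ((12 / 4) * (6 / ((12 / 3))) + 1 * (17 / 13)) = -2567 / 36036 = -0.07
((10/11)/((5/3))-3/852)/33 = 1693/103092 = 0.02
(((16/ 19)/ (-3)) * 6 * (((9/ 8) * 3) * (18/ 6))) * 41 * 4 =-53136/ 19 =-2796.63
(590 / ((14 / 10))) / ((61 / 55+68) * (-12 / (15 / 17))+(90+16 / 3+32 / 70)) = -1216875 / 2437319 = -0.50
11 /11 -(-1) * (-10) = -9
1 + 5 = 6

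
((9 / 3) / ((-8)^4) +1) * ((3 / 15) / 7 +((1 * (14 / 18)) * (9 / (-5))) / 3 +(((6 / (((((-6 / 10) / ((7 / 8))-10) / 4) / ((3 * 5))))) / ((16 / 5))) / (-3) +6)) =2920361243 / 321699840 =9.08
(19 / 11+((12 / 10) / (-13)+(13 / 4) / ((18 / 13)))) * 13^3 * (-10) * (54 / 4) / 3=-34645507 / 88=-393698.94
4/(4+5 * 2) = 0.29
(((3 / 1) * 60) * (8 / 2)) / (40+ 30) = 72 / 7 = 10.29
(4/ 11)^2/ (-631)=-16/ 76351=-0.00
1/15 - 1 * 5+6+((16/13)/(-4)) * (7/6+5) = -54/65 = -0.83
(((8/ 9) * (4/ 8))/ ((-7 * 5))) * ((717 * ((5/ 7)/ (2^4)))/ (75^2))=-239/ 3307500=-0.00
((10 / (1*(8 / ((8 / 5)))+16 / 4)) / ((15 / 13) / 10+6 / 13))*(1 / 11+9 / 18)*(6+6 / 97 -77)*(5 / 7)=-1661270 / 28809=-57.66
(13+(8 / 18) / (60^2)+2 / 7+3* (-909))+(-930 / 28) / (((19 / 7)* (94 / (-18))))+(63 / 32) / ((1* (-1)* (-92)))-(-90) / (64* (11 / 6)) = -1111137093773129 / 409925577600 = -2710.58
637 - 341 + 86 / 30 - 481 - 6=-2822 / 15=-188.13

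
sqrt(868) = 2 * sqrt(217) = 29.46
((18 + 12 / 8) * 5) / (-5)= -39 / 2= -19.50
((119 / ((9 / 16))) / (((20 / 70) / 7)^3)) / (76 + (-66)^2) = 14000231 / 19944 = 701.98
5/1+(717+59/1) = 781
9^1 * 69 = 621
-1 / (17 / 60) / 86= -30 / 731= -0.04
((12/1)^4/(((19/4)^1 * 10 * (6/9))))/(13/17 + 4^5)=352512/551665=0.64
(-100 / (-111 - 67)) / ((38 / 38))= 50 / 89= 0.56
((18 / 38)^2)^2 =6561 / 130321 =0.05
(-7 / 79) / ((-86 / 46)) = 161 / 3397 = 0.05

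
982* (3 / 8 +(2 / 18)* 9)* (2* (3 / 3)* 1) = 5401 / 2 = 2700.50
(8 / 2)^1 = 4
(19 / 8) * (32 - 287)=-4845 / 8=-605.62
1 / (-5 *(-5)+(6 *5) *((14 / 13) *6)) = 13 / 2845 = 0.00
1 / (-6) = -1 / 6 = -0.17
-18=-18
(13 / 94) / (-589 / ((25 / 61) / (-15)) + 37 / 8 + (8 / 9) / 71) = 12780 / 1992531301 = 0.00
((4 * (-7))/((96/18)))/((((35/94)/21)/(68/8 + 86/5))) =-760977/100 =-7609.77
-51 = -51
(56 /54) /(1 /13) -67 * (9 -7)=-3254 /27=-120.52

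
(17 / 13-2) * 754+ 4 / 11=-521.64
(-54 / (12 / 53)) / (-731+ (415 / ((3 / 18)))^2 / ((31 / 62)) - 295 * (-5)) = -159 / 8267296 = -0.00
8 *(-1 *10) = -80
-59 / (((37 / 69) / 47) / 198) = -37884726 / 37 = -1023911.51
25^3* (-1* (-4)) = 62500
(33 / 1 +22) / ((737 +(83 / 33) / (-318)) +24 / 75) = 14429250 / 193433827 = 0.07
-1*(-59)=59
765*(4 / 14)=1530 / 7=218.57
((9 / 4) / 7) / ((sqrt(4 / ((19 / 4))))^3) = 171*sqrt(19) / 1792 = 0.42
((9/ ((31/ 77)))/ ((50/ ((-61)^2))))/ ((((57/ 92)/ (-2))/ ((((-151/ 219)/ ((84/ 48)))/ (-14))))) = -1137226904/ 7524475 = -151.14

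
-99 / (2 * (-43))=99 / 86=1.15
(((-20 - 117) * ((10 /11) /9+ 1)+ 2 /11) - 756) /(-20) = 89759 /1980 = 45.33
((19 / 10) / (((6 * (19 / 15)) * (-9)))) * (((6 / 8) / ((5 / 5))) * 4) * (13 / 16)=-13 / 192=-0.07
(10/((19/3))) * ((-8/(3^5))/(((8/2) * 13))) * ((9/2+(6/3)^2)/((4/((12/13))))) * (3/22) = -85/317889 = -0.00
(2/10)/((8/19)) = 0.48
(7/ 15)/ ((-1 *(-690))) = 7/ 10350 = 0.00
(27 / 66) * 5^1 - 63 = -1341 / 22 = -60.95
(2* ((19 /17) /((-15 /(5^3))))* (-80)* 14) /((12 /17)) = 266000 /9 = 29555.56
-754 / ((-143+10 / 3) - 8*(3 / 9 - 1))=174 / 31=5.61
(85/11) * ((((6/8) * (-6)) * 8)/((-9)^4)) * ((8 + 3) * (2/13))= -680/9477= -0.07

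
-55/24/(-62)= 55/1488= 0.04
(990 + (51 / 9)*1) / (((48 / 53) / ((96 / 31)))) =316622 / 93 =3404.54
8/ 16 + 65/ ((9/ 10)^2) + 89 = 27499/ 162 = 169.75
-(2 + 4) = -6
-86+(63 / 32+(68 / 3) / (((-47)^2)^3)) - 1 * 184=-277359989628323 / 1034804671584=-268.03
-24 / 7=-3.43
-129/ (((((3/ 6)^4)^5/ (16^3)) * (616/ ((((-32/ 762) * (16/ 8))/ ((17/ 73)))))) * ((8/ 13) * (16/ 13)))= 71201296744448/ 166243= 428296510.20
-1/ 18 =-0.06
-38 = -38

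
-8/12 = -2/3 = -0.67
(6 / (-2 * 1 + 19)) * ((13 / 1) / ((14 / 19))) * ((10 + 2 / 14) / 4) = 52611 / 3332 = 15.79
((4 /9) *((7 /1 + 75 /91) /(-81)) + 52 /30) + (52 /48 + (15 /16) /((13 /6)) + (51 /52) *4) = 7.13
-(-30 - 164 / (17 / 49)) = 8546 / 17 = 502.71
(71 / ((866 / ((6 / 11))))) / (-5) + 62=61.99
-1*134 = -134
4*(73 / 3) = 292 / 3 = 97.33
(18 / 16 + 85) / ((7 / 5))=3445 / 56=61.52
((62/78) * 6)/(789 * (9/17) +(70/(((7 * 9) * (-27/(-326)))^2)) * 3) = 145221174/12953847413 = 0.01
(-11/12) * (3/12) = -11/48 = -0.23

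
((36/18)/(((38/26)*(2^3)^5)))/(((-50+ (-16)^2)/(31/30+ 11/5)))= 0.00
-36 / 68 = -9 / 17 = -0.53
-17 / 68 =-1 / 4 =-0.25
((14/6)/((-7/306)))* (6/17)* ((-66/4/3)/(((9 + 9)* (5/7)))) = 77/5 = 15.40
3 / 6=1 / 2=0.50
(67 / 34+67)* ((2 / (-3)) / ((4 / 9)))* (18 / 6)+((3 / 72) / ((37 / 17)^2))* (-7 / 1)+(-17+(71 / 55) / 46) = -327.40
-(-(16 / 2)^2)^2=-4096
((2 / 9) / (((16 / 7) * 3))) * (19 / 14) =19 / 432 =0.04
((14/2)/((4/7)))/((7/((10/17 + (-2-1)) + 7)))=8.03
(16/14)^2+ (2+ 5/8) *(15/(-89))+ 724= 25289045/34888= 724.86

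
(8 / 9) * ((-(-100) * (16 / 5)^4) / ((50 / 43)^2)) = 969408512 / 140625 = 6893.57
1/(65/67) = 67/65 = 1.03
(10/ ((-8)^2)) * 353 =1765/ 32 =55.16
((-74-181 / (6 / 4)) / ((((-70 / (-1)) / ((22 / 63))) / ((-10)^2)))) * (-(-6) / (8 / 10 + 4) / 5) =-32120 / 1323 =-24.28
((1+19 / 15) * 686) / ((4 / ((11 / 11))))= 5831 / 15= 388.73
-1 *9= -9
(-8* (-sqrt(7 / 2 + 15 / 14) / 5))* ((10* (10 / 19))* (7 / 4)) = 160* sqrt(14) / 19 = 31.51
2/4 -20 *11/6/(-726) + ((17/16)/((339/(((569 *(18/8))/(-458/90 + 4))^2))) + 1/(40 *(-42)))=148978145290253/34380783360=4333.18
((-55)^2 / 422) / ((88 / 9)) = 2475 / 3376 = 0.73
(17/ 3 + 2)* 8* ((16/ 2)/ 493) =1472/ 1479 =1.00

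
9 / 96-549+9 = -17277 / 32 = -539.91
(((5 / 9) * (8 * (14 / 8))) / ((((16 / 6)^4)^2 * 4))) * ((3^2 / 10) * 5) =229635 / 67108864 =0.00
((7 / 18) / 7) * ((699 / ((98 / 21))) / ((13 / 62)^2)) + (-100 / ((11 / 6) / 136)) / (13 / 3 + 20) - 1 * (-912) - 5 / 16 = 12100165887 / 15199184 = 796.11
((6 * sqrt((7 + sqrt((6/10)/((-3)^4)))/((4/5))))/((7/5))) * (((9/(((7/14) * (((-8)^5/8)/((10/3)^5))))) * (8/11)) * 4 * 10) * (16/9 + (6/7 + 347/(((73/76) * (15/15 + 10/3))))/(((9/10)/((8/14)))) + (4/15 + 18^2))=-254671.13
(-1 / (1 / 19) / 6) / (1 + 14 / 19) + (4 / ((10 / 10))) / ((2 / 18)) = 6767 / 198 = 34.18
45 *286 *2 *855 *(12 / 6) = 44015400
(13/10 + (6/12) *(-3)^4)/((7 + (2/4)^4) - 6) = 3344/85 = 39.34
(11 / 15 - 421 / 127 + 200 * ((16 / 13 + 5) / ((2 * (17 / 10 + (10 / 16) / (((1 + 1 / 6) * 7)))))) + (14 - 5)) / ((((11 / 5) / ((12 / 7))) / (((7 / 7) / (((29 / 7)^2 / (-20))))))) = -783929933360 / 2417362831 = -324.29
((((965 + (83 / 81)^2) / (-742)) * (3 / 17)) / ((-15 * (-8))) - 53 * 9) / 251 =-789537900287 / 415457479080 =-1.90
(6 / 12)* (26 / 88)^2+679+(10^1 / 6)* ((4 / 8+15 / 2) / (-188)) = 370686517 / 545952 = 678.97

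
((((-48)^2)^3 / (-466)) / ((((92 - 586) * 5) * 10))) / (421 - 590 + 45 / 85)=-1624375296 / 257540725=-6.31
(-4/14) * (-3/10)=0.09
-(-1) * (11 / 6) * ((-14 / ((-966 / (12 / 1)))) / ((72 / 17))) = 187 / 2484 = 0.08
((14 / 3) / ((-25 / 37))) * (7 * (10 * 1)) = -483.47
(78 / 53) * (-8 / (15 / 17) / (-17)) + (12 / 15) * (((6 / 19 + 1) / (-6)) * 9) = -3998 / 5035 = -0.79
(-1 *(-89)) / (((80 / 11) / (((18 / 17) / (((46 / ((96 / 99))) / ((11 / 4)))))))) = 2937 / 3910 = 0.75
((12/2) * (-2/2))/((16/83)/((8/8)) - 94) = 249/3893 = 0.06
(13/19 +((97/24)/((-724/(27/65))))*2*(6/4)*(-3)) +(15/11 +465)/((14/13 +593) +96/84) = 422953177723/284129079520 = 1.49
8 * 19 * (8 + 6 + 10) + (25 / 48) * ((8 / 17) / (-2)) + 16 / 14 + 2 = 5213657 / 1428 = 3651.02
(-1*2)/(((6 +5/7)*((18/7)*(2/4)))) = -98/423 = -0.23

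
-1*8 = -8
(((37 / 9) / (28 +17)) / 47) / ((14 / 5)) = 37 / 53298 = 0.00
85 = 85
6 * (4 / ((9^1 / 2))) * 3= 16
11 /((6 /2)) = 11 /3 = 3.67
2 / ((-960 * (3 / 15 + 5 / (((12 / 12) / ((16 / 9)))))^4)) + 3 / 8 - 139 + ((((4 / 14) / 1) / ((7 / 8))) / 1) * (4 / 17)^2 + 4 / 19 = -33343832478436126873 / 240929918705718368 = -138.40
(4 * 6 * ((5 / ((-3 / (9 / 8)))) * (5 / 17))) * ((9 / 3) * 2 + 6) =-2700 / 17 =-158.82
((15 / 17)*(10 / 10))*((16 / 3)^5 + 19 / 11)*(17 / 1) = 57694765 / 891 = 64752.82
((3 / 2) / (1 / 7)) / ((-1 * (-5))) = 21 / 10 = 2.10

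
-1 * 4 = -4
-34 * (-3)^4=-2754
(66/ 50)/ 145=33/ 3625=0.01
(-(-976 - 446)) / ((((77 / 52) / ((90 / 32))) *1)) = 415935 / 154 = 2700.88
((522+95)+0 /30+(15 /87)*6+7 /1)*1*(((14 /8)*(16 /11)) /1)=507528 /319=1591.00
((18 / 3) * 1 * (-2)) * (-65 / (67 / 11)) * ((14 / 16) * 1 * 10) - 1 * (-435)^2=-12603000 / 67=-188104.48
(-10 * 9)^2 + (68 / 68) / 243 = 8100.00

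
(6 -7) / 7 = -1 / 7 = -0.14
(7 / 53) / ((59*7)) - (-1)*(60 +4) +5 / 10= 403385 / 6254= 64.50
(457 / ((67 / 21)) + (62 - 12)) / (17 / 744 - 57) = -9632568 / 2840197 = -3.39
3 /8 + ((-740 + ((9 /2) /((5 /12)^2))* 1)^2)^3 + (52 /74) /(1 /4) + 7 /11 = 105391519295518635660015649709 /794921875000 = 132580977590431305.79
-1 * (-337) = 337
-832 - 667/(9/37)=-32167/9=-3574.11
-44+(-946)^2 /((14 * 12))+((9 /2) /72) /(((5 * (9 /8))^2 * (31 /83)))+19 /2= 2325606824 /439425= 5292.39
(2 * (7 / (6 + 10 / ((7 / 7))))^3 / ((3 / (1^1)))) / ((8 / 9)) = 1029 / 16384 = 0.06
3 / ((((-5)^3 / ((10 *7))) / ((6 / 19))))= -0.53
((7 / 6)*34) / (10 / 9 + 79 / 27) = 1071 / 109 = 9.83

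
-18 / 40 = -9 / 20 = -0.45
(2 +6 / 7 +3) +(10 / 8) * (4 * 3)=146 / 7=20.86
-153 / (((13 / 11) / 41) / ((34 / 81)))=-2228.02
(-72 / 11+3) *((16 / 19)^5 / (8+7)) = -13631488 / 136185445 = -0.10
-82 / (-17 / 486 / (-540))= -21520080 / 17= -1265887.06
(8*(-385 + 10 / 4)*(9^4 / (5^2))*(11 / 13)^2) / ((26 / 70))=-1548013.75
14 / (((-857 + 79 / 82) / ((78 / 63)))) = -4264 / 210585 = -0.02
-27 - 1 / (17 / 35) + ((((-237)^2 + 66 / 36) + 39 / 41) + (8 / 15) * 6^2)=1174345867 / 20910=56161.93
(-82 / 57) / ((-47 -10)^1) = 82 / 3249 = 0.03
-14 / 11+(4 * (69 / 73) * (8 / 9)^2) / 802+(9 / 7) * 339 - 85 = 21275433266 / 60858567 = 349.59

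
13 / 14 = 0.93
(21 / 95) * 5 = 21 / 19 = 1.11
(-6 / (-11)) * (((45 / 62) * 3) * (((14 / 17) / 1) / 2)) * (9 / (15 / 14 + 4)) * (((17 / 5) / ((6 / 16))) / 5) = 190512 / 121055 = 1.57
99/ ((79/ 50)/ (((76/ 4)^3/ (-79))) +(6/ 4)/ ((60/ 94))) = 67904100/ 1599383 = 42.46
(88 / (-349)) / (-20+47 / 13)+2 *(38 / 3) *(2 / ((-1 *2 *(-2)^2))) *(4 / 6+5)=-8000185 / 223011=-35.87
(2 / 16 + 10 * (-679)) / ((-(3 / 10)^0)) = 54319 / 8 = 6789.88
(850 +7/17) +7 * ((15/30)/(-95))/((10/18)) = 850.35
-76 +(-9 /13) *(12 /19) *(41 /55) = -1036888 /13585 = -76.33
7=7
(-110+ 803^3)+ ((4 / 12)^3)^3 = 10191493599112 / 19683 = 517781517.00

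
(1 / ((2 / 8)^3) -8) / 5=56 / 5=11.20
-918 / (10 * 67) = -459 / 335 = -1.37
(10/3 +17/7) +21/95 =11936/1995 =5.98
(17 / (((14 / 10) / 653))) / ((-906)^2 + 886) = 55505 / 5752054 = 0.01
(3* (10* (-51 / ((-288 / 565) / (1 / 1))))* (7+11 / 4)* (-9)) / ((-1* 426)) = 5618925 / 9088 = 618.28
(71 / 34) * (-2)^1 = -71 / 17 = -4.18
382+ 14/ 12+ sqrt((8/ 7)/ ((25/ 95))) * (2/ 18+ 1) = 4 * sqrt(1330)/ 63+ 2299/ 6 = 385.48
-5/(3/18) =-30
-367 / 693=-0.53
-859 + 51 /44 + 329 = -23269 /44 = -528.84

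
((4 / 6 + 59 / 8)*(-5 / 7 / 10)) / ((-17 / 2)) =193 / 2856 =0.07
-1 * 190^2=-36100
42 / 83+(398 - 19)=31499 / 83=379.51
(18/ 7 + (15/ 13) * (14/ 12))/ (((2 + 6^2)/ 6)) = 2139/ 3458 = 0.62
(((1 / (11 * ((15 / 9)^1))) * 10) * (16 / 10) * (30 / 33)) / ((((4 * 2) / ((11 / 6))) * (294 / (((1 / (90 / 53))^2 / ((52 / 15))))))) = 2809 / 45405360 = 0.00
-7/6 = -1.17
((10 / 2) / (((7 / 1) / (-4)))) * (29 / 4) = -145 / 7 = -20.71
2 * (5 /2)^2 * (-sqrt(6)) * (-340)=4250 * sqrt(6)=10410.33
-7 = -7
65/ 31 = 2.10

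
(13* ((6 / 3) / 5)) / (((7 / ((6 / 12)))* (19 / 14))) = 26 / 95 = 0.27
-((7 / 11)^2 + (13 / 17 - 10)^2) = -2996690 / 34969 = -85.70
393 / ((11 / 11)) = 393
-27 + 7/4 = -101/4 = -25.25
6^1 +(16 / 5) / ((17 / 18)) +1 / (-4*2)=6299 / 680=9.26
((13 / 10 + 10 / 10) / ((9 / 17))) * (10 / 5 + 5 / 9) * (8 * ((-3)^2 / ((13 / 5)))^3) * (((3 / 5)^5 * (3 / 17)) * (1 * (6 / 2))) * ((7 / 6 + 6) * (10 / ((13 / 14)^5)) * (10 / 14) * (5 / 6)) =7644428882496 / 815730721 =9371.27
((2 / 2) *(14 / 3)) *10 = 140 / 3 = 46.67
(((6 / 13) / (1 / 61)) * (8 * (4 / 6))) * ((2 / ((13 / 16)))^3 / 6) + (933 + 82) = 118949813 / 85683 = 1388.25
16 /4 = 4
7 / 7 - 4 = -3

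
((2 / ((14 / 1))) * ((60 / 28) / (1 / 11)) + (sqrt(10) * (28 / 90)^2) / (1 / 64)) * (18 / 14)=29.52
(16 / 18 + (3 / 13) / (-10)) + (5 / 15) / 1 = 1403 / 1170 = 1.20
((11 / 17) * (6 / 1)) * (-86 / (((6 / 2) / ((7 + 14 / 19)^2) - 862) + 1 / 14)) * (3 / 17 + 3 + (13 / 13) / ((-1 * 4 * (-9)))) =1.24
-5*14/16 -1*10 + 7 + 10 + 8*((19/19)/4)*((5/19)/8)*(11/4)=853/304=2.81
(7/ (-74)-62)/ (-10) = 6.21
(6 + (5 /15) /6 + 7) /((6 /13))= 3055 /108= 28.29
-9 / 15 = -3 / 5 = -0.60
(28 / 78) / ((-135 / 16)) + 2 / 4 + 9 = 99587 / 10530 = 9.46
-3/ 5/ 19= -3/ 95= -0.03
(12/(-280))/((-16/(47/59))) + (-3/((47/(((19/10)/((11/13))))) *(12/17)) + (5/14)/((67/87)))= 601626383/2288945120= 0.26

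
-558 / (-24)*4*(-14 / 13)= -1302 / 13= -100.15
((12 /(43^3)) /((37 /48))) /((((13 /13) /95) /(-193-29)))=-328320 /79507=-4.13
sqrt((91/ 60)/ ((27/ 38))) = sqrt(17290)/ 90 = 1.46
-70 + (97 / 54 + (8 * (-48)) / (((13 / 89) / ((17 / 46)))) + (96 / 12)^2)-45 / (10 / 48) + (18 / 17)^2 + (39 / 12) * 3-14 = -1194.89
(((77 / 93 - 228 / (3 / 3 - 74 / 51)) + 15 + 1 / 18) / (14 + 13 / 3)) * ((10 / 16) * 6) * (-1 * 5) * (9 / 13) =-301152285 / 815672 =-369.21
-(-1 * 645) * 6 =3870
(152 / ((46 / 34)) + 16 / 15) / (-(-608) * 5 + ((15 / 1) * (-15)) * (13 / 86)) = 3365008 / 89187675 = 0.04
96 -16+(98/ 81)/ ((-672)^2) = 29859841/ 373248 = 80.00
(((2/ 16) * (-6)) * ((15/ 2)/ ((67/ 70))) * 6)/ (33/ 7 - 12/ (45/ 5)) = -10.43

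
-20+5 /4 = -75 /4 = -18.75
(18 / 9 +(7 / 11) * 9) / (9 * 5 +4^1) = 85 / 539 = 0.16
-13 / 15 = -0.87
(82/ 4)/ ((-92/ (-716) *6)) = 7339/ 276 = 26.59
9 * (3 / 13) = 27 / 13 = 2.08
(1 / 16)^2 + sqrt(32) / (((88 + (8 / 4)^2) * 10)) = 1 / 256 + sqrt(2) / 230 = 0.01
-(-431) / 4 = 431 / 4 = 107.75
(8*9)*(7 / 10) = 252 / 5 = 50.40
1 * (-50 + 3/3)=-49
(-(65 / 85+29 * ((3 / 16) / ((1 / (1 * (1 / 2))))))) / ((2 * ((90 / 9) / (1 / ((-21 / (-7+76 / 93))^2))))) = -125306875 / 8299718784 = -0.02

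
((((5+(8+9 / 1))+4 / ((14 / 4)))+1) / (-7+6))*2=-338 / 7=-48.29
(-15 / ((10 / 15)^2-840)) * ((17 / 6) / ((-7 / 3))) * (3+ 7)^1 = -11475 / 52892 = -0.22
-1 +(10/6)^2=16/9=1.78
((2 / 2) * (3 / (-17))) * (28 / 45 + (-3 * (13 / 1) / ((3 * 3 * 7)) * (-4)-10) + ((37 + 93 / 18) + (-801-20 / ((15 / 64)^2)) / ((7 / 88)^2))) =270621611 / 8330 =32487.59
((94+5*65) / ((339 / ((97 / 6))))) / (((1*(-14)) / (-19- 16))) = 203215 / 4068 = 49.95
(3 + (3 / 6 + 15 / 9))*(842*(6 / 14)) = 13051 / 7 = 1864.43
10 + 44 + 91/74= 4087/74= 55.23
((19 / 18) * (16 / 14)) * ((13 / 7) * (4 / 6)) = 1976 / 1323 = 1.49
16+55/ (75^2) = 18011/ 1125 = 16.01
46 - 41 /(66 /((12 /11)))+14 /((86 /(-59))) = 185839 /5203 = 35.72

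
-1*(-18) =18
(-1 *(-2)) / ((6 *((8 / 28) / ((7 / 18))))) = 49 / 108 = 0.45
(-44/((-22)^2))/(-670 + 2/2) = 1/7359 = 0.00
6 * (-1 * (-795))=4770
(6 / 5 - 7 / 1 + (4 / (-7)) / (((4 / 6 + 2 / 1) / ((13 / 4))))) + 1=-5.50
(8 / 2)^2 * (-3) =-48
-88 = -88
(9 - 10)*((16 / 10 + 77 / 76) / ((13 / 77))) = -76461 / 4940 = -15.48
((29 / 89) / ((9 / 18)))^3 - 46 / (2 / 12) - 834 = -782320478 / 704969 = -1109.72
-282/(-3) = 94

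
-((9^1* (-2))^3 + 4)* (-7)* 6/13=-244776/13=-18828.92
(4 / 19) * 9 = 36 / 19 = 1.89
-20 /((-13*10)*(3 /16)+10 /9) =288 /335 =0.86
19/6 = 3.17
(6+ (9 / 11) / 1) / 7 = 75 / 77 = 0.97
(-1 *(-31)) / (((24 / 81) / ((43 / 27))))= 1333 / 8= 166.62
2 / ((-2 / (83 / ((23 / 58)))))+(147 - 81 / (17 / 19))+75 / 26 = -1524383 / 10166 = -149.95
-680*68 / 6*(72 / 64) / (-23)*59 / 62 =255765 / 713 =358.72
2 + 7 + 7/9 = 88/9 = 9.78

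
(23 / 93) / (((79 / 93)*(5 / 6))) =138 / 395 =0.35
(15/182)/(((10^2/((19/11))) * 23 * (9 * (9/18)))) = 19/1381380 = 0.00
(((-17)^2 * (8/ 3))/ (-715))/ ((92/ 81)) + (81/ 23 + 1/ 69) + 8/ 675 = 5770202/ 2220075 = 2.60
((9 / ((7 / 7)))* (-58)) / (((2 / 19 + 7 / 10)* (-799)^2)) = -11020 / 10852817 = -0.00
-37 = -37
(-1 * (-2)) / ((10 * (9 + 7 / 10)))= 2 / 97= 0.02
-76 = -76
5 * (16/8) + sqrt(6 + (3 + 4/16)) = sqrt(37)/2 + 10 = 13.04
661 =661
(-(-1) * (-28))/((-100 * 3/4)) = 28/75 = 0.37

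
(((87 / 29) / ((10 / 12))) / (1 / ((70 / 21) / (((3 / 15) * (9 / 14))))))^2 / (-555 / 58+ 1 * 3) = -4547200 / 3429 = -1326.10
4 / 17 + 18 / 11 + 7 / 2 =2009 / 374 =5.37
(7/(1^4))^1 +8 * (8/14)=81/7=11.57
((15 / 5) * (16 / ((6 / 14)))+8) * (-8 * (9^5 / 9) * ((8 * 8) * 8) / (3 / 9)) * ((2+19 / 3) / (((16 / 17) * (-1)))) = 85660416000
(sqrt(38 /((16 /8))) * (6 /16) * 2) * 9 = 27 * sqrt(19) /4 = 29.42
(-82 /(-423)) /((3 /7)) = 574 /1269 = 0.45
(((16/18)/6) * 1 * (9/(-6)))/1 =-2/9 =-0.22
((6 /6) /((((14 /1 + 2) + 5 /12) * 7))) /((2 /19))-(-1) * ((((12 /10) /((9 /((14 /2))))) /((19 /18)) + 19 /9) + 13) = 18956674 /1179045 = 16.08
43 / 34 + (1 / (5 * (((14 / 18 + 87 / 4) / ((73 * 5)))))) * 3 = 302929 / 27574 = 10.99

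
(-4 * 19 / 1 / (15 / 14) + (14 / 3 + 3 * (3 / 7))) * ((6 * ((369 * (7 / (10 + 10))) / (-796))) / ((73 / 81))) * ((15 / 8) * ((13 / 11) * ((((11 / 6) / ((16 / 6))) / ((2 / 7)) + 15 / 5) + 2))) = 1884949456221 / 1636321280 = 1151.94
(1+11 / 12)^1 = 23 / 12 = 1.92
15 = 15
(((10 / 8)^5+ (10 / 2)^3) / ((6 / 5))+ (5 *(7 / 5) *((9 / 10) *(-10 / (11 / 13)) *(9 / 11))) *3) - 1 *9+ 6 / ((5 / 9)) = -275967419 / 3717120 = -74.24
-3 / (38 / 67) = -201 / 38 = -5.29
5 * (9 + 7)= 80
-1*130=-130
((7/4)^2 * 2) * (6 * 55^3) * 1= 6114281.25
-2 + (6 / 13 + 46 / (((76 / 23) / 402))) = 5594.72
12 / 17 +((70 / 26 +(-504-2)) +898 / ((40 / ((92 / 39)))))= -1490566 / 3315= -449.64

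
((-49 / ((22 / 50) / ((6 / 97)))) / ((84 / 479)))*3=-251475 / 2134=-117.84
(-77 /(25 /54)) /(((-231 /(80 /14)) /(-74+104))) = 123.43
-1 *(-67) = 67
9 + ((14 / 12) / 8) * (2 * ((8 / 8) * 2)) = 115 / 12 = 9.58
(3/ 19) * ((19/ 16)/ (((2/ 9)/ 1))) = 27/ 32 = 0.84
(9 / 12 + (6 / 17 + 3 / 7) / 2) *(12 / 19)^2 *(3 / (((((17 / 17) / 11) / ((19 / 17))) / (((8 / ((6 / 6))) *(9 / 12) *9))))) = 34834536 / 38437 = 906.28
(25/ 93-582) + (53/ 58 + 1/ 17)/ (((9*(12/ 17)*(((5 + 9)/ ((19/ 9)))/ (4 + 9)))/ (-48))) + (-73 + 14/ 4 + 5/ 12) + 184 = -140167901/ 291276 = -481.22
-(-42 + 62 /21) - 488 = -9428 /21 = -448.95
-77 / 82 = -0.94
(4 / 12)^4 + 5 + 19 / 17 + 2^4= 22.13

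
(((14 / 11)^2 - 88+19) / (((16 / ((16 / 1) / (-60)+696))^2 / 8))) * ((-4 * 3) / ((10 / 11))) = 55496500793 / 4125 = 13453697.16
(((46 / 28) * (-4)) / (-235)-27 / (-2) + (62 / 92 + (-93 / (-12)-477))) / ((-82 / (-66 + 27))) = -2685812337 / 12409880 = -216.43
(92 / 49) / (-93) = -92 / 4557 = -0.02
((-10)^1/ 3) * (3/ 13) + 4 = 42/ 13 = 3.23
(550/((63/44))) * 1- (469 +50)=-8497/63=-134.87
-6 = -6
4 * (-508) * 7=-14224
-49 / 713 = -0.07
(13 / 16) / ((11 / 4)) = 13 / 44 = 0.30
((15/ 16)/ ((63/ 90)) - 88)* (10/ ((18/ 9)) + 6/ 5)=-150443/ 280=-537.30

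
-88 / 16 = -11 / 2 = -5.50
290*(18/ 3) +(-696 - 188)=856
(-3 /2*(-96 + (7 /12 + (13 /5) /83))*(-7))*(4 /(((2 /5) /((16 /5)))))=-13300532 /415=-32049.47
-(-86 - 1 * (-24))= 62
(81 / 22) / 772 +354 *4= 24049425 / 16984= 1416.00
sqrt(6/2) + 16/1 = sqrt(3) + 16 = 17.73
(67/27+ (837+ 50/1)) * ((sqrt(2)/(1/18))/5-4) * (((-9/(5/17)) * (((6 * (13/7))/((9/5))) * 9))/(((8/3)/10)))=159226080/7-143303472 * sqrt(2)/7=-6205090.52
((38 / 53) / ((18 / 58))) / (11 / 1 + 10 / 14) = 3857 / 19557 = 0.20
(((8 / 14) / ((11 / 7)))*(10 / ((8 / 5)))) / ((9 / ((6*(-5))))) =-7.58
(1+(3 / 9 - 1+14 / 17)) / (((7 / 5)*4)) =295 / 1428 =0.21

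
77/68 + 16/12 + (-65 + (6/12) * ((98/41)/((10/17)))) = -2530219/41820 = -60.50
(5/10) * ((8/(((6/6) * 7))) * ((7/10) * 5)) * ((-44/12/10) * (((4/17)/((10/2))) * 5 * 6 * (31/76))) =-682/1615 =-0.42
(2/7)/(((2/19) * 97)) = 19/679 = 0.03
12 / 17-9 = -141 / 17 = -8.29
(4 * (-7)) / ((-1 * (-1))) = -28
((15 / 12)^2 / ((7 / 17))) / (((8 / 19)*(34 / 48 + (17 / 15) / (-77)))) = 78375 / 6032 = 12.99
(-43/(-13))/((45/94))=4042/585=6.91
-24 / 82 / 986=-6 / 20213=-0.00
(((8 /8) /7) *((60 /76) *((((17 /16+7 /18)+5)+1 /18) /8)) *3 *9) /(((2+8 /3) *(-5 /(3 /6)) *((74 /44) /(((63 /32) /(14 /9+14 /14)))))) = -22541409 /927195136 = -0.02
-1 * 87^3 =-658503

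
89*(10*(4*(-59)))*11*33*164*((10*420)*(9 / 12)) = -39387919032000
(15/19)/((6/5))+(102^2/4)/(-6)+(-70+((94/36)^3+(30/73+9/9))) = -3912066019/8088984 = -483.63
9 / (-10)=-9 / 10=-0.90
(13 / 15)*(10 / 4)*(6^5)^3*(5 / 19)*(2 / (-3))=-3395780444160 / 19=-178725286534.74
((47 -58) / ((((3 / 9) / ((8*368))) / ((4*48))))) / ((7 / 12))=-223838208 / 7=-31976886.86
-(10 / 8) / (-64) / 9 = 5 / 2304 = 0.00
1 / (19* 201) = 1 / 3819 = 0.00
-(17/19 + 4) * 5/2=-465/38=-12.24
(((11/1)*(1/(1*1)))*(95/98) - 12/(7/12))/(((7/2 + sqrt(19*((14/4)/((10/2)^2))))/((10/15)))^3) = -5612380000/23813300133 + 2186692000*sqrt(266)/166693100931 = -0.02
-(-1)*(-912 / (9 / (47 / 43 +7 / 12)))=-65740 / 387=-169.87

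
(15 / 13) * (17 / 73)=255 / 949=0.27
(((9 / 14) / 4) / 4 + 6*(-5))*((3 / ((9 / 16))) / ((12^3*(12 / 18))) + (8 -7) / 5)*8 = -494377 / 10080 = -49.05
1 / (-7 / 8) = -8 / 7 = -1.14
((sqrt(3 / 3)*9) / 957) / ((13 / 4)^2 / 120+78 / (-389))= -2240640 / 26802061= -0.08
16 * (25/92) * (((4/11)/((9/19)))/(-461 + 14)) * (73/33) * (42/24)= -970900/33588027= -0.03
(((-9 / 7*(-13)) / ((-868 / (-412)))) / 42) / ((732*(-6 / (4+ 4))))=-1339 / 3891678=-0.00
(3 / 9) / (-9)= -1 / 27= -0.04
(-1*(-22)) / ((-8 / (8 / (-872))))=11 / 436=0.03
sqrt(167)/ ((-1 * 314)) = -sqrt(167)/ 314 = -0.04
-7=-7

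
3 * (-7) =-21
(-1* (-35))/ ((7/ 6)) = 30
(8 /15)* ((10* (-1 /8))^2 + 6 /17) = 521 /510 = 1.02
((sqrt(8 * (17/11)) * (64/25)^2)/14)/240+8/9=256 * sqrt(374)/721875+8/9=0.90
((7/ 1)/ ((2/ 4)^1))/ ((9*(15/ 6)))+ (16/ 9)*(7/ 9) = 812/ 405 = 2.00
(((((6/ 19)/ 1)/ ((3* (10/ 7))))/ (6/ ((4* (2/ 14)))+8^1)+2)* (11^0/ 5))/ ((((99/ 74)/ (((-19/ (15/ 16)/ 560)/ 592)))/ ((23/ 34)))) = -13501/ 1089742500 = -0.00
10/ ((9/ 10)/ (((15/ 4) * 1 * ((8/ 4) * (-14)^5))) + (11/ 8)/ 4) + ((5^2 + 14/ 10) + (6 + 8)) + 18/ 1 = 87.49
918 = 918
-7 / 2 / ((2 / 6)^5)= -1701 / 2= -850.50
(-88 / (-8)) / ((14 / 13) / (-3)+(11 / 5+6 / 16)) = 17160 / 3457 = 4.96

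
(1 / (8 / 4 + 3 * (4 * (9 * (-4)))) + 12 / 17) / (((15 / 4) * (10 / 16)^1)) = 82288 / 274125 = 0.30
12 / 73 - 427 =-31159 / 73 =-426.84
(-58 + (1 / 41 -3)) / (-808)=625 / 8282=0.08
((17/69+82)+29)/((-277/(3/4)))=-1919/6371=-0.30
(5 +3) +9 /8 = 9.12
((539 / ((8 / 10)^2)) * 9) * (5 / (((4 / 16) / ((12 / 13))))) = 1819125 / 13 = 139932.69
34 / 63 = 0.54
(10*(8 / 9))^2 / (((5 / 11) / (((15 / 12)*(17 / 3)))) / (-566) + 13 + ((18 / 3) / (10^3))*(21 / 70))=1693472000000 / 278665214409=6.08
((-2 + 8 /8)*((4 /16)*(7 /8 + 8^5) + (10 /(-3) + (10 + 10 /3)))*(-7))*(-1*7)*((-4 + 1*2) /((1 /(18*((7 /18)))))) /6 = 90027553 /96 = 937787.01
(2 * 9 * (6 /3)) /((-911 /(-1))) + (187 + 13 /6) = 1034201 /5466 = 189.21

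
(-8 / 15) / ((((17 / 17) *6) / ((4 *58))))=-928 / 45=-20.62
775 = 775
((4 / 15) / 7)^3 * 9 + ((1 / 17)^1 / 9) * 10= 432014 / 6559875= 0.07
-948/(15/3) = -948/5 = -189.60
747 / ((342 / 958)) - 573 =28870 / 19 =1519.47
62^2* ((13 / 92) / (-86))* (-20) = 124930 / 989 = 126.32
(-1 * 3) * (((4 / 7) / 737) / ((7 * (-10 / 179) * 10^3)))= 537 / 90282500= 0.00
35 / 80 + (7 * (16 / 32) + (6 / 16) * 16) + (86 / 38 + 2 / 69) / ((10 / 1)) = 213257 / 20976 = 10.17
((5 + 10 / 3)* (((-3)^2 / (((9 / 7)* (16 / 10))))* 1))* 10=4375 / 12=364.58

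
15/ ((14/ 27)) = 405/ 14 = 28.93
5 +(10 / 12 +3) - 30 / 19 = 827 / 114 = 7.25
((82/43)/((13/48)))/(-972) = -328/45279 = -0.01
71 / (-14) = -71 / 14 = -5.07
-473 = -473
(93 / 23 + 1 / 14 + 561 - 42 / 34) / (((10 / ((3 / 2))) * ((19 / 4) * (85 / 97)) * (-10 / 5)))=-10.16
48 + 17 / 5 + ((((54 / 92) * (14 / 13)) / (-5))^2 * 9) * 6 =116809219 / 2235025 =52.26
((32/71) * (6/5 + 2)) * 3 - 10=-2014/355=-5.67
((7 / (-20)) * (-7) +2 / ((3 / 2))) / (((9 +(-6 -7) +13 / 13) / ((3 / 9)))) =-227 / 540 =-0.42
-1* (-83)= 83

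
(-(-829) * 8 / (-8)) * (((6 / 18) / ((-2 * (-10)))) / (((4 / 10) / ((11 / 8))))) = -9119 / 192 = -47.49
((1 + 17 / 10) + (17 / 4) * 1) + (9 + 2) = 359 / 20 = 17.95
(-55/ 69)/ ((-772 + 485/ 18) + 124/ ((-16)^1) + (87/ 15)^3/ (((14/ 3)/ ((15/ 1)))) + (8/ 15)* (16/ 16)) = 115500/ 18130831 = 0.01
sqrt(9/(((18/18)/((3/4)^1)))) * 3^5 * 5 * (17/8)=61965 * sqrt(3)/16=6707.91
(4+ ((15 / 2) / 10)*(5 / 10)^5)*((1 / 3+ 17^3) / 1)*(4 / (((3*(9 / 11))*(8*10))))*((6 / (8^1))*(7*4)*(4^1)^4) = 58451470 / 27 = 2164869.26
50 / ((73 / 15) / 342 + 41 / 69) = 5899500 / 71789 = 82.18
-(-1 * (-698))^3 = -340068392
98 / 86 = 49 / 43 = 1.14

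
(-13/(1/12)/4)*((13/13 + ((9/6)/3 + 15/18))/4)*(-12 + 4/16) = 4277/16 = 267.31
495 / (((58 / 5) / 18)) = 22275 / 29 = 768.10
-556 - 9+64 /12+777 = 652 /3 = 217.33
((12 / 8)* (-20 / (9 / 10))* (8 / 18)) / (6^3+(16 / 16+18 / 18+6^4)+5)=-0.01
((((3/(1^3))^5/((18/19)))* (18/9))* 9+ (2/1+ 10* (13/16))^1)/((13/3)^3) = 56.86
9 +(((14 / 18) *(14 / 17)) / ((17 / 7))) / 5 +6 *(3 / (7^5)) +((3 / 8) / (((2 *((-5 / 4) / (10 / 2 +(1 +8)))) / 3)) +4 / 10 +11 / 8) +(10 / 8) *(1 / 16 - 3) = 11987633087 / 13988802240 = 0.86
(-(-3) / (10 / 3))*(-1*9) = -81 / 10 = -8.10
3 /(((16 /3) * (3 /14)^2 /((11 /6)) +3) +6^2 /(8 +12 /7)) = 9163 /20890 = 0.44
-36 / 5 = -7.20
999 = 999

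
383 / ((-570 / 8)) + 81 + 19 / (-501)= 1199182 / 15865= 75.59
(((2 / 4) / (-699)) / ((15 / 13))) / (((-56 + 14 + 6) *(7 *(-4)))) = -13 / 21137760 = -0.00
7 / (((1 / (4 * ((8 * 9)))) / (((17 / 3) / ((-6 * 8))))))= -238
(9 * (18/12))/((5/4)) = 54/5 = 10.80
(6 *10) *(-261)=-15660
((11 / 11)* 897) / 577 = 1.55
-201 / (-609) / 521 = 67 / 105763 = 0.00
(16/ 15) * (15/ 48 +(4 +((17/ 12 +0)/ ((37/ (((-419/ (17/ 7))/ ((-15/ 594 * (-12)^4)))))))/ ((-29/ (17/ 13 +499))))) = 164503307/ 37662300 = 4.37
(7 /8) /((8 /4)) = 7 /16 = 0.44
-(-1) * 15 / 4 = 15 / 4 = 3.75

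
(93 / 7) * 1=93 / 7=13.29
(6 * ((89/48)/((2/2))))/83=89/664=0.13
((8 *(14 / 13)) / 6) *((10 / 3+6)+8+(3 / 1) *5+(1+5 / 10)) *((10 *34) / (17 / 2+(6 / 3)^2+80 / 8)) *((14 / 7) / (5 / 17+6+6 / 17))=26282816 / 118989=220.88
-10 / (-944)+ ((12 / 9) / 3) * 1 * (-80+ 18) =-117011 / 4248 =-27.54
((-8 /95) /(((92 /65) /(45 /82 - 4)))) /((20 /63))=231777 /358340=0.65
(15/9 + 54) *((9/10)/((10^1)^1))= 501/100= 5.01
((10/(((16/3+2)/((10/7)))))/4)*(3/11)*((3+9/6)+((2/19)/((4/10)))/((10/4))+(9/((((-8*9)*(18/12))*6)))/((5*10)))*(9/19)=2834829/9784544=0.29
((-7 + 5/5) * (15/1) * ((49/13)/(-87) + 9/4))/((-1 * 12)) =49915/3016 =16.55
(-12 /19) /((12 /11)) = -11 /19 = -0.58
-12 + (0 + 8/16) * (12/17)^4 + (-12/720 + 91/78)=-17916697/1670420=-10.73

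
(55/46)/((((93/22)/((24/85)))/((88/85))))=85184/1030285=0.08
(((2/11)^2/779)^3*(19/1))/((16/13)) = 52/44077289800841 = 0.00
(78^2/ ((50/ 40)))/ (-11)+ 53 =-21421/ 55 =-389.47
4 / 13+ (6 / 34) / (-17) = 1117 / 3757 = 0.30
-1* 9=-9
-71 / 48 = -1.48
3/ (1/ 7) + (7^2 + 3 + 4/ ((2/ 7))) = 87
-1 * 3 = -3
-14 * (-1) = 14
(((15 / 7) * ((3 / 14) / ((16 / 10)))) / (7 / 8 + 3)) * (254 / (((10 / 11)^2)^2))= 27.54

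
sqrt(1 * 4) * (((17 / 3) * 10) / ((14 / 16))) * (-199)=-541280 / 21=-25775.24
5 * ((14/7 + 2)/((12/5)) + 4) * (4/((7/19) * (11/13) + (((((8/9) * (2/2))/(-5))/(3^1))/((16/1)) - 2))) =-7558200/112837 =-66.98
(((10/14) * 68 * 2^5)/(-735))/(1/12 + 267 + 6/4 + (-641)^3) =8704/1084049246147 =0.00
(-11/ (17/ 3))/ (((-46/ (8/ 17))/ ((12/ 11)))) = 144/ 6647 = 0.02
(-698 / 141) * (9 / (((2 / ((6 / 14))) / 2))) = -6282 / 329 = -19.09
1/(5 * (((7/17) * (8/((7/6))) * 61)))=17/14640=0.00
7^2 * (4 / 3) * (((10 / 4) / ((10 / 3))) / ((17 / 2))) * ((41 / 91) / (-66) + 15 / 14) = 6.14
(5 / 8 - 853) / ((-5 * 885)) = 0.19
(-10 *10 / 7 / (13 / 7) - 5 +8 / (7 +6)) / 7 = -157 / 91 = -1.73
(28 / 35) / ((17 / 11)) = 44 / 85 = 0.52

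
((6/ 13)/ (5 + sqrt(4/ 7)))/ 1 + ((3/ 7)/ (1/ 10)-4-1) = -3215/ 5187-4*sqrt(7)/ 741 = -0.63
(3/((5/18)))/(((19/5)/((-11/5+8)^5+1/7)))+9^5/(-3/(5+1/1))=-41331098178/415625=-99443.24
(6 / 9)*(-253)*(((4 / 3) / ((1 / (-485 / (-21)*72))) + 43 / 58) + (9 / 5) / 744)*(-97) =13700907254089 / 377580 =36286104.28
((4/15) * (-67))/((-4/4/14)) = 3752/15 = 250.13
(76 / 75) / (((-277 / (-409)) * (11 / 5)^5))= 3885500 / 133833381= 0.03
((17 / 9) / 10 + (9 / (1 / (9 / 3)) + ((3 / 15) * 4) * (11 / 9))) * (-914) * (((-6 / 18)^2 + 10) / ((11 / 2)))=-14056406 / 297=-47327.97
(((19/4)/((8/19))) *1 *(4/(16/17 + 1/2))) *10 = 30685/98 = 313.11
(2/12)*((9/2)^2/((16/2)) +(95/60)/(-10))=1139/2880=0.40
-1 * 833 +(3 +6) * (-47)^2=19048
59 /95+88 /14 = 4593 /665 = 6.91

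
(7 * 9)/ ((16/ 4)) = 63/ 4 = 15.75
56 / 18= 28 / 9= 3.11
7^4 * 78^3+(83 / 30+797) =34182004553 / 30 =1139400151.77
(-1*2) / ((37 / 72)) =-144 / 37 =-3.89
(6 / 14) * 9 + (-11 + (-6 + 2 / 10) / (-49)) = -1721 / 245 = -7.02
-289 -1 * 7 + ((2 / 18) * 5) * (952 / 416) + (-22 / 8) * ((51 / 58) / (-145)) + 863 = 2236713547 / 3935880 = 568.29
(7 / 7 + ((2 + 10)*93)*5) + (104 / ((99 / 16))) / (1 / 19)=584135 / 99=5900.35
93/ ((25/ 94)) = 8742/ 25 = 349.68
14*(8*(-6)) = -672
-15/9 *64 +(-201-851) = -3476/3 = -1158.67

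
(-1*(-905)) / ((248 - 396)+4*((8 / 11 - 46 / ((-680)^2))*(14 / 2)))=-575399000 / 81152971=-7.09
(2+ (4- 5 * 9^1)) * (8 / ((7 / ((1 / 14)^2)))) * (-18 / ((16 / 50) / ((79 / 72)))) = 77025 / 5488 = 14.04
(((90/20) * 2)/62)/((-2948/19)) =-171/182776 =-0.00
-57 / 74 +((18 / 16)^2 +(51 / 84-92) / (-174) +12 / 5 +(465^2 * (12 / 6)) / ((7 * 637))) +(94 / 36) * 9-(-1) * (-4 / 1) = 183578440351 / 1531042240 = 119.90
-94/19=-4.95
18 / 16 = 9 / 8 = 1.12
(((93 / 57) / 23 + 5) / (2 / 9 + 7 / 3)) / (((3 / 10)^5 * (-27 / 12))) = -886400000 / 2442393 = -362.92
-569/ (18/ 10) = -2845/ 9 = -316.11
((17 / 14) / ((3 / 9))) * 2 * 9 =459 / 7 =65.57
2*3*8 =48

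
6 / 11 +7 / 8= 125 / 88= 1.42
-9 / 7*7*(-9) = 81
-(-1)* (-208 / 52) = -4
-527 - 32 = -559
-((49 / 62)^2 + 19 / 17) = -113853 / 65348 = -1.74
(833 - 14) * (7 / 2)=2866.50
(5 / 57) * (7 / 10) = 7 / 114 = 0.06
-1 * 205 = -205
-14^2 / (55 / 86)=-16856 / 55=-306.47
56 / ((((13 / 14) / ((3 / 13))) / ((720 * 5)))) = 8467200 / 169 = 50101.78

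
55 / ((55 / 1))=1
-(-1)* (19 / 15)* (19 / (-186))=-361 / 2790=-0.13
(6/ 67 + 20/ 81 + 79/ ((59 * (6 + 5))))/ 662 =1613807/ 2331645426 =0.00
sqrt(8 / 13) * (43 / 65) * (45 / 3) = 258 * sqrt(26) / 169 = 7.78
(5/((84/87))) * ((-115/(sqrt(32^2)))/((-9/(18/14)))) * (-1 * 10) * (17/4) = -1417375/12544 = -112.99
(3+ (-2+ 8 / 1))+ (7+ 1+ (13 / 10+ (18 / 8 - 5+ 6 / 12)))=321 / 20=16.05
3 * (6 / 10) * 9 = 81 / 5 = 16.20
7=7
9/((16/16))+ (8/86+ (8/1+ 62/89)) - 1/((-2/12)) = 91043/3827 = 23.79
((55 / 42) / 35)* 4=22 / 147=0.15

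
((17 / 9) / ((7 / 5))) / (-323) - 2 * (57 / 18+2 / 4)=-8783 / 1197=-7.34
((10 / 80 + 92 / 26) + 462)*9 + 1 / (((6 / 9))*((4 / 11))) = 218145 / 52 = 4195.10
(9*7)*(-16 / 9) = -112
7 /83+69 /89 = 6350 /7387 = 0.86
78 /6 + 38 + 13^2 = 220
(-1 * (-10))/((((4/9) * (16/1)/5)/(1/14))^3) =455625/359661568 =0.00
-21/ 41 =-0.51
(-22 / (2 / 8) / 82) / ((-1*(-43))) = -44 / 1763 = -0.02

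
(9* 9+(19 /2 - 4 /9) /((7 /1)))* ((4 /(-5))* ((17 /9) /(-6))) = 176273 /8505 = 20.73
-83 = -83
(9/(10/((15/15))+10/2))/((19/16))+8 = 808/95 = 8.51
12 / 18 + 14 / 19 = 80 / 57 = 1.40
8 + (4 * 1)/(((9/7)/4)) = 184/9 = 20.44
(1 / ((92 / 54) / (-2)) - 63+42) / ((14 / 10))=-2550 / 161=-15.84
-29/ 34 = -0.85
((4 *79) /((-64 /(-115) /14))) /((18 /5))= 317975 /144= 2208.16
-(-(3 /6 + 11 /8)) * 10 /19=75 /76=0.99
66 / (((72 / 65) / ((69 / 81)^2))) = 43.24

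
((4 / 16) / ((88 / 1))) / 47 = 0.00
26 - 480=-454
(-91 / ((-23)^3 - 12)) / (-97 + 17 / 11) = -143 / 1826850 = -0.00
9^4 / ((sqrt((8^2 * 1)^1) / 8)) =6561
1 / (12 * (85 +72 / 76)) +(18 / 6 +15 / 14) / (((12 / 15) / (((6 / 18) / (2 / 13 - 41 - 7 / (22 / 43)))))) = -3223939 / 106959867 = -0.03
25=25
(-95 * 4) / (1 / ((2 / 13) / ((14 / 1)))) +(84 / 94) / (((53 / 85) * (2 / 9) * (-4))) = -5248235 / 906724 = -5.79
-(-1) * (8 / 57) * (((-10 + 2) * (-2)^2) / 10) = -128 / 285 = -0.45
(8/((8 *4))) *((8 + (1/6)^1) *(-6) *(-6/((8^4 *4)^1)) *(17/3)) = 833/32768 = 0.03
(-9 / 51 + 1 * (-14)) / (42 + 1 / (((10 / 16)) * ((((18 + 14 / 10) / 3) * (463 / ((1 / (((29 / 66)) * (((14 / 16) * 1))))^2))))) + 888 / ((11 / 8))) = -4906304844749 / 238046796916770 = -0.02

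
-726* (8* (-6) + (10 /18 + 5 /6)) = 101519 /3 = 33839.67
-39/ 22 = -1.77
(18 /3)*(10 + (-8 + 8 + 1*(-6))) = 24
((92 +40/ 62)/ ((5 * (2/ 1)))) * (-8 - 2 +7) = -4308/ 155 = -27.79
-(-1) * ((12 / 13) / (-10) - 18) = -1176 / 65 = -18.09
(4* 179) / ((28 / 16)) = 2864 / 7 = 409.14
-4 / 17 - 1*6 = -106 / 17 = -6.24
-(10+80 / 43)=-510 / 43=-11.86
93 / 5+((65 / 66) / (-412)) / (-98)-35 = -16.40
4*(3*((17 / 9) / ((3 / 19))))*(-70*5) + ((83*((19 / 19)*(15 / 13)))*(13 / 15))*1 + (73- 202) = -50290.44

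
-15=-15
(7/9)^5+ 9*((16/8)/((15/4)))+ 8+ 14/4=9793057/590490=16.58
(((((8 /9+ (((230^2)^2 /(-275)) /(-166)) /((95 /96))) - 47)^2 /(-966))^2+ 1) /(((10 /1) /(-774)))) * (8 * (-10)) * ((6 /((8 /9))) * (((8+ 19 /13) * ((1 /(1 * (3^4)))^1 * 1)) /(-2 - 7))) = -313836147160504795132238874327928405860527 /36771308589496067761015413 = -8534810405147067.99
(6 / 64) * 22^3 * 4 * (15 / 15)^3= 3993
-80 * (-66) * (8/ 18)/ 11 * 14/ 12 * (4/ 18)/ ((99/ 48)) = 71680/ 2673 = 26.82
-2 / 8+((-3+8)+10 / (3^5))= 4657 / 972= 4.79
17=17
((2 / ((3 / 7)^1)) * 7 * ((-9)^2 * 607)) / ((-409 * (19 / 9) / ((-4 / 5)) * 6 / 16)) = 154187712 / 38855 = 3968.28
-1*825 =-825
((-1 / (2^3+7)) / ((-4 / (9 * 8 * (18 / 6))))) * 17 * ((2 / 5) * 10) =244.80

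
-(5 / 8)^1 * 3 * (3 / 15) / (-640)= 3 / 5120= 0.00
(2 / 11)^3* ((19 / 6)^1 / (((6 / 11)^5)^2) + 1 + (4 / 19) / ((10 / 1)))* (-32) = -46852242719237 / 179194819320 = -261.46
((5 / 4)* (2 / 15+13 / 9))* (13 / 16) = 923 / 576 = 1.60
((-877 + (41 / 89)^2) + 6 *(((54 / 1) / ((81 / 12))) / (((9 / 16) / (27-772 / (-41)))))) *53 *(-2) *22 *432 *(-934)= 927118493866870272 / 324761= 2854771643968.55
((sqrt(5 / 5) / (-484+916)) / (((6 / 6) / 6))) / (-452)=-1 / 32544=-0.00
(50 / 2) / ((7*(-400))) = -1 / 112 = -0.01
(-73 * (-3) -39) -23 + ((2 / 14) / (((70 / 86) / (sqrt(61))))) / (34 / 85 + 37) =43 * sqrt(61) / 9163 + 157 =157.04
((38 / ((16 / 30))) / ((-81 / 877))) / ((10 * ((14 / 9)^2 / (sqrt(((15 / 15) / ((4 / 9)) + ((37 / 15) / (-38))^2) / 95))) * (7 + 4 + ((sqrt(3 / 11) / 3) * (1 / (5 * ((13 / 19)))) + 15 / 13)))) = -29722407 * sqrt(69577430) / 613564422688 + 11401 * sqrt(2296055190) / 322928643520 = -0.40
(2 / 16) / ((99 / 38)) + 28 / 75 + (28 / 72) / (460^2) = 0.42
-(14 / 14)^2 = -1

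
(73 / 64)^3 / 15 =389017 / 3932160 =0.10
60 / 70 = 6 / 7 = 0.86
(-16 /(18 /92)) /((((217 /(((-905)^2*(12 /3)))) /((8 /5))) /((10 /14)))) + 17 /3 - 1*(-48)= -19288943123 /13671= -1410938.71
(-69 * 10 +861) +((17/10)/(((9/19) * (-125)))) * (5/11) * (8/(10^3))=529030927/3093750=171.00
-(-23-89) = 112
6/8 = 3/4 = 0.75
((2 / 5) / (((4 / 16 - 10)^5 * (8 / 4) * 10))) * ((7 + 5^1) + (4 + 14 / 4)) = -256 / 57836025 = -0.00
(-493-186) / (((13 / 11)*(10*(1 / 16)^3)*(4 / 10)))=-7648256 / 13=-588327.38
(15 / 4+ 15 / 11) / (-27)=-25 / 132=-0.19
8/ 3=2.67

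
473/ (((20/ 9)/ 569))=2422233/ 20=121111.65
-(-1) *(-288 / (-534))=48 / 89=0.54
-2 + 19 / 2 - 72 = -129 / 2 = -64.50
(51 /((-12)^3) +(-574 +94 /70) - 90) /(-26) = 13359763 /524160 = 25.49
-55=-55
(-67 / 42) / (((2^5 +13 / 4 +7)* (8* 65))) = -67 / 922740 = -0.00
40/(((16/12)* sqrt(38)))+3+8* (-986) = -7885+15* sqrt(38)/19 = -7880.13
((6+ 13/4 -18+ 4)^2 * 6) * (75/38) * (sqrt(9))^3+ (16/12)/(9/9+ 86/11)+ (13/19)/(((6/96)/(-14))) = 624639929/88464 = 7060.95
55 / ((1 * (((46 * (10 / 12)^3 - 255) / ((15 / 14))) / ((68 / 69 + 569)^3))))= -20074865846735370 / 420138677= -47781522.97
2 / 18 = 1 / 9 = 0.11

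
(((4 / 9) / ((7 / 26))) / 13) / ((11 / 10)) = 80 / 693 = 0.12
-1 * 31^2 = -961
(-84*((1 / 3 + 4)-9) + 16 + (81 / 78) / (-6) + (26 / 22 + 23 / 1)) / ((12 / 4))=247109 / 1716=144.00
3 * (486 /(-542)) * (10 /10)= -729 /271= -2.69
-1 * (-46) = 46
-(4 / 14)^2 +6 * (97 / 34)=14191 / 833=17.04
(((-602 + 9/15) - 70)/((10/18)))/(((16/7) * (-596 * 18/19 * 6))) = 148827/953600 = 0.16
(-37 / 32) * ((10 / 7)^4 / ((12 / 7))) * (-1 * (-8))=-23125 / 1029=-22.47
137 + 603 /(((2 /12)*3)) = 1343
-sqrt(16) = -4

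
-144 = -144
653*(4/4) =653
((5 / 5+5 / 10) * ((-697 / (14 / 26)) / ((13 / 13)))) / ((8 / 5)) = -1213.53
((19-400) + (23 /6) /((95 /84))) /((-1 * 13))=35873 /1235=29.05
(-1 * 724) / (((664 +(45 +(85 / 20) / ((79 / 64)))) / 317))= -322.14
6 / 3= 2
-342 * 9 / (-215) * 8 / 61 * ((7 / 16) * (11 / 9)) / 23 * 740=1948716 / 60329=32.30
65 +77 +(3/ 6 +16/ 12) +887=6185/ 6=1030.83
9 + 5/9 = 86/9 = 9.56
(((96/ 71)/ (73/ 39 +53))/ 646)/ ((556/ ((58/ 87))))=78/ 1705412545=0.00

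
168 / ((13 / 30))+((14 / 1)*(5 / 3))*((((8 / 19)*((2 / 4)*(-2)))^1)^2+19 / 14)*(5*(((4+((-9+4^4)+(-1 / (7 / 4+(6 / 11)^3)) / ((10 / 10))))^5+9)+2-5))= 90601612118030523791782409499698184565 / 513337204762079443970393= 176495315900631.80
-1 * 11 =-11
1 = 1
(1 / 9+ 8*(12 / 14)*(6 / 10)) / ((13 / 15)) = 4.88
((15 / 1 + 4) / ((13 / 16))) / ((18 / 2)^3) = 304 / 9477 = 0.03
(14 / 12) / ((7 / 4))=2 / 3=0.67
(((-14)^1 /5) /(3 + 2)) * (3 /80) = -21 /1000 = -0.02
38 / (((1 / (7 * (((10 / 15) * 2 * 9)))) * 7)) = 456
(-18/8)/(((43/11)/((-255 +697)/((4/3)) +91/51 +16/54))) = -3368497/17544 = -192.00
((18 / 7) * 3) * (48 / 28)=648 / 49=13.22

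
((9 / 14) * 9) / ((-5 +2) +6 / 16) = -108 / 49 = -2.20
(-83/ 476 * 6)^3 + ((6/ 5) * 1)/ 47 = -3547100883/ 3168098920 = -1.12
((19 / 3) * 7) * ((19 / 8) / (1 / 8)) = 2527 / 3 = 842.33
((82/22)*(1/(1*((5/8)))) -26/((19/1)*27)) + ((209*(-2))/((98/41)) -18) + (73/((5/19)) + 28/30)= 126320476/1382535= 91.37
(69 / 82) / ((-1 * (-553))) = 69 / 45346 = 0.00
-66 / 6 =-11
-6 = -6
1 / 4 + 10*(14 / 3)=563 / 12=46.92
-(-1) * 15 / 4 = 15 / 4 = 3.75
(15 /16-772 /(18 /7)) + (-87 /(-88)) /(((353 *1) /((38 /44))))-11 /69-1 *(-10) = -10236501359 /35366364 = -289.44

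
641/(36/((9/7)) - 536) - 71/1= -36709/508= -72.26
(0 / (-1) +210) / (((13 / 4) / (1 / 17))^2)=0.07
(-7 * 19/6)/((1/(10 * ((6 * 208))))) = -276640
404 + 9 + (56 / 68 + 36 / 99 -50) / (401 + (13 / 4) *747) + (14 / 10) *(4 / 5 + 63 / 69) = 101074275694 / 243329075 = 415.38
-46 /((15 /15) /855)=-39330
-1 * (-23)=23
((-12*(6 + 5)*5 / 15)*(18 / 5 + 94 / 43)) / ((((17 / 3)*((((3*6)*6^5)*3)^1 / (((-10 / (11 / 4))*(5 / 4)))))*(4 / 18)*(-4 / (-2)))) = 1555 / 1421064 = 0.00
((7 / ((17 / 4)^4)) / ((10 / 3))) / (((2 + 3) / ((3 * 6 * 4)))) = 193536 / 2088025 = 0.09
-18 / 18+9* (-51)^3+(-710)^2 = -689760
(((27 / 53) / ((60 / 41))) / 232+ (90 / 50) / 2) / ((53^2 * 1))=221697 / 690789280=0.00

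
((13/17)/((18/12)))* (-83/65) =-166/255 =-0.65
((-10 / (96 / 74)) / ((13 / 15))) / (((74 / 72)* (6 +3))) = -25 / 26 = -0.96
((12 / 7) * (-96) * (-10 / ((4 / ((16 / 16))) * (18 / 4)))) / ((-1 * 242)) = -320 / 847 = -0.38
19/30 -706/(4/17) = -44998/15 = -2999.87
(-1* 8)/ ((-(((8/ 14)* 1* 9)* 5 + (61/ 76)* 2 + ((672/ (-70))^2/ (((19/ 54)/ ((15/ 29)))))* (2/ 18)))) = 16240/ 86017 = 0.19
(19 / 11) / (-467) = -19 / 5137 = -0.00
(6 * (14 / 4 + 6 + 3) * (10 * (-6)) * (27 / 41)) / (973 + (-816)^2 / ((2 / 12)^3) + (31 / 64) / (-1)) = -0.00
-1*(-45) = 45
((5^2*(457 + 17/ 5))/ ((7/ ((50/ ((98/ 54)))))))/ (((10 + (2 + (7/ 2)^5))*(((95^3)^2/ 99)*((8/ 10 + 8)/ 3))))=26850528/ 6935166222823825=0.00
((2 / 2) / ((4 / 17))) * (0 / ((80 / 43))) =0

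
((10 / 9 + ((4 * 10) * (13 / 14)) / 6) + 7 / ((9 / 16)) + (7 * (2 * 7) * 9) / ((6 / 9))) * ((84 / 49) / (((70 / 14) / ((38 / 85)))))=12858136 / 62475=205.81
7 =7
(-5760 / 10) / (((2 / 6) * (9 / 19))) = -3648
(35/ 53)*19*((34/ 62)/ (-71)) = -11305/ 116653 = -0.10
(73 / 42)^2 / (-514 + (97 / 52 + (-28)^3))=-69277 / 515147535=-0.00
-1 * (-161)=161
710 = 710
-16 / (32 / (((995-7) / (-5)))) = 494 / 5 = 98.80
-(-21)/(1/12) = 252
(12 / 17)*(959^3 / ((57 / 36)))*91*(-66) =-762787629860256 / 323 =-2361571609474.48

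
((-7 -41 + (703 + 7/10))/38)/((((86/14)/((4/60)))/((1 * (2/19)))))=45899/2328450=0.02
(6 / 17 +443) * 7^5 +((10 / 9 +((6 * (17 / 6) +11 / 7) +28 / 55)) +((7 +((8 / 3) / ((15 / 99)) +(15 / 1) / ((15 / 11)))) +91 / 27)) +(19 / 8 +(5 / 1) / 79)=832211815620391 / 111683880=7451494.48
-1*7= -7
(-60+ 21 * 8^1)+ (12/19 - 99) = 183/19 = 9.63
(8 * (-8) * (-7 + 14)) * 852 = -381696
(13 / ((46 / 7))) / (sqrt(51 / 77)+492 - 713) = -91091 / 10176028 - 91 *sqrt(3927) / 172992476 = -0.01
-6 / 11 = -0.55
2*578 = 1156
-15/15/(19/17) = -17/19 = -0.89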